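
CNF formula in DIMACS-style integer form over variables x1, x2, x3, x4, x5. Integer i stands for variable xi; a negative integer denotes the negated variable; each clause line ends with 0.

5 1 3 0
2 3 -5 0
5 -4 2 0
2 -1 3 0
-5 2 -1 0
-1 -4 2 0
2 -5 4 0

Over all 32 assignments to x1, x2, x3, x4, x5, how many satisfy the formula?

17

Split on x2, then x5.
  x2=1, x5=1: x1, x3, x4 free → 2^3 = 8.
  x2=1, x5=0: x4 free; 3 ways for (x1,x3) × 2^1 = 6.
  x2=0, x5=1: remaining (x1,x3,x4) ∈ {(0,1,1)} — 1.
  x2=0, x5=0: remaining (x1,x3,x4) ∈ {(0,1,0); (1,1,0)} — 2.
Total: 8 + 6 + 1 + 2 = 17.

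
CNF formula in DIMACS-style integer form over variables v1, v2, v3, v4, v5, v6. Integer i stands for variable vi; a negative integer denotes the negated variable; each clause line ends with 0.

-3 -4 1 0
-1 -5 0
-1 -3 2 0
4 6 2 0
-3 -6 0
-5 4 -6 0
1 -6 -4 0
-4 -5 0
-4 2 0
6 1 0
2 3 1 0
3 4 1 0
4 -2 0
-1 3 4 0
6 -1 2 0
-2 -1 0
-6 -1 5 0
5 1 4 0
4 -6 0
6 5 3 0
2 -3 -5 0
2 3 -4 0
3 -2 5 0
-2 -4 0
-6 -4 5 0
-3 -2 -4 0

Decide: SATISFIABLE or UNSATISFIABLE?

v4 = True:
  propagation gives v5=False, v2=True; an empty clause results — contradiction.
v4 = False:
  propagation gives v2=False, v6=True; an empty clause results — contradiction.
Every branch closes, so no satisfying assignment exists.

UNSATISFIABLE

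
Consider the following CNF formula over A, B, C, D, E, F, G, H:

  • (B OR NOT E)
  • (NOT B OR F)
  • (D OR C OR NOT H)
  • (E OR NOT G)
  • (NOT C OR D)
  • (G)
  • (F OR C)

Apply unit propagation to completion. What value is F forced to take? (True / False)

Unit clause (G) sets G = True.
(E OR NOT G) with G = True leaves only E, so E = True.
From (B OR NOT E) and E = True: B = True.
From (NOT B OR F) and B = True: F = True.

True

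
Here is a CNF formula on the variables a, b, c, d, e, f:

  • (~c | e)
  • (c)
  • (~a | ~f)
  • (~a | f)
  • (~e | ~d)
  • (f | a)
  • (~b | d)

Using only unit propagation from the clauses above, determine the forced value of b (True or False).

False

Unit clause (c) sets c = True.
(e | ~c): since c = True, the clause reduces to (e). e = True.
(~e | ~d) with e = True leaves only ~d, so d = False.
(d | ~b) with d = False leaves only ~b, so b = False.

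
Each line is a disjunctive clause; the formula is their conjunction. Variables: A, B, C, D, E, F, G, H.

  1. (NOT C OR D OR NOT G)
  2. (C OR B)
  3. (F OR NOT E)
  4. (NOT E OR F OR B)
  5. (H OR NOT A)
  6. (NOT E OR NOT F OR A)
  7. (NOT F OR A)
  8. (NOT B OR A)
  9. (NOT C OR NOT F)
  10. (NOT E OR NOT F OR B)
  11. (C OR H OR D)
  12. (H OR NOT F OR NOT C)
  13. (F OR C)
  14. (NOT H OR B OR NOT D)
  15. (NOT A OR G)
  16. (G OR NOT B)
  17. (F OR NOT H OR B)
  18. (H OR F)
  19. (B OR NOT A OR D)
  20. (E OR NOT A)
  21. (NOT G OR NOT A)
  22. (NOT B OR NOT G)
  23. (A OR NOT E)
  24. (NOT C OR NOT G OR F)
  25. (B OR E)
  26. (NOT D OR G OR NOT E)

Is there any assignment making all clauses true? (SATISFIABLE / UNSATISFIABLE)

UNSATISFIABLE

F = True:
  propagation gives A=True, H=True, C=False, B=True; an empty clause results — contradiction.
F = False:
  propagation gives E=False, C=True, H=True, B=True; an empty clause results — contradiction.
Every branch closes, so no satisfying assignment exists.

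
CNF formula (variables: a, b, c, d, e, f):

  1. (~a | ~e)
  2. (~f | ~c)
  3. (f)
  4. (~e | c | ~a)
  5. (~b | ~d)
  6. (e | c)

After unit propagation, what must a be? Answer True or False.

(f) stands alone — f = True.
(~c | ~f) with f = True leaves only ~c, so c = False.
From (e | c) and c = False: e = True.
(~e | ~a) with e = True leaves only ~a, so a = False.

False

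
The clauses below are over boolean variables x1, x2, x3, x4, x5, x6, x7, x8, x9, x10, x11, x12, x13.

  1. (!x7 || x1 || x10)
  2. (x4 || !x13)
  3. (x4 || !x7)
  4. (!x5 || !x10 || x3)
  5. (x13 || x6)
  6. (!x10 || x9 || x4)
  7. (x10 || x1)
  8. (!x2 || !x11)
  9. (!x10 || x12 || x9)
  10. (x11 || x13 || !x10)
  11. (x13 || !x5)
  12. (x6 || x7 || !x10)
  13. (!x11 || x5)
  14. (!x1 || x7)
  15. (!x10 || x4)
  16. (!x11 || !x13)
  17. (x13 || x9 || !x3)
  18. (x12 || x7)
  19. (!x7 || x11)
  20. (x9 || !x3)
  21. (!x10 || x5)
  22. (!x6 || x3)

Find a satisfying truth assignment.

x1 = False, x2 = True, x3 = True, x4 = True, x5 = True, x6 = True, x7 = False, x8 = False, x9 = True, x10 = True, x11 = False, x12 = True, x13 = True

Check each clause:
  1. (!x7 || x1 || x10) — !x7 is true.
  2. (!x13 || x4) — x4 is true.
  3. (!x7 || x4) — !x7 is true.
  4. (x3 || !x5 || !x10) — x3 is true.
  5. (x13 || x6) — x13 is true.
  6. (!x10 || x4 || x9) — x9 is true.
  7. (x10 || x1) — x10 is true.
  8. (!x11 || !x2) — !x11 is true.
  9. (!x10 || x12 || x9) — x9 is true.
  10. (x13 || !x10 || x11) — x13 is true.
  11. (!x5 || x13) — x13 is true.
  12. (!x10 || x6 || x7) — x6 is true.
  13. (x5 || !x11) — !x11 is true.
  14. (x7 || !x1) — !x1 is true.
  15. (!x10 || x4) — x4 is true.
  16. (!x13 || !x11) — !x11 is true.
  17. (x13 || x9 || !x3) — x9 is true.
  18. (x7 || x12) — x12 is true.
  19. (!x7 || x11) — !x7 is true.
  20. (x9 || !x3) — x9 is true.
  21. (x5 || !x10) — x5 is true.
  22. (!x6 || x3) — x3 is true.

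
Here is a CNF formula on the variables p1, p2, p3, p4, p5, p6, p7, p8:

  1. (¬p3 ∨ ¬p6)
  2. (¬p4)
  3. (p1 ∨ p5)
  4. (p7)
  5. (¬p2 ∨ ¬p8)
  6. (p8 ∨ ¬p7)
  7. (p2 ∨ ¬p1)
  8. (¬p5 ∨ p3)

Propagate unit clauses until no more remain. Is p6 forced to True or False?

(¬p4) is a unit clause: p4 = False.
(p7) is a unit clause: p7 = True.
From (¬p7 ∨ p8) and p7 = True: p8 = True.
In (¬p2 ∨ ¬p8), ¬p8 is now false; ¬p2 must hold, so p2 = False.
From (p2 ∨ ¬p1) and p2 = False: p1 = False.
(p1 ∨ p5): since p1 = False, the clause reduces to (p5). p5 = True.
In (p3 ∨ ¬p5), ¬p5 is now false; p3 must hold, so p3 = True.
In (¬p6 ∨ ¬p3), ¬p3 is now false; ¬p6 must hold, so p6 = False.

False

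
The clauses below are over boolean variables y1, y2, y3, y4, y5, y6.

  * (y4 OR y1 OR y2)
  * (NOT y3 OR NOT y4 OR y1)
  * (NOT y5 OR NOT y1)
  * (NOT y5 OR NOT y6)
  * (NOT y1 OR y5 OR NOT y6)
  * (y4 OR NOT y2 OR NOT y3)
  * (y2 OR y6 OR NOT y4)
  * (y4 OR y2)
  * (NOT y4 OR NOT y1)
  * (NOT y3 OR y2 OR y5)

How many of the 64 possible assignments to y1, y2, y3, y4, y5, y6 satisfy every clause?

8

Satisfying assignments:
  y1=F y2=F y3=F y4=T y5=F y6=T
  y1=F y2=T y3=F y4=F y5=F y6=F
  y1=F y2=T y3=F y4=F y5=F y6=T
  y1=F y2=T y3=F y4=F y5=T y6=F
  y1=F y2=T y3=F y4=T y5=F y6=F
  y1=F y2=T y3=F y4=T y5=F y6=T
  y1=F y2=T y3=F y4=T y5=T y6=F
  y1=T y2=T y3=F y4=F y5=F y6=F
Count: 8.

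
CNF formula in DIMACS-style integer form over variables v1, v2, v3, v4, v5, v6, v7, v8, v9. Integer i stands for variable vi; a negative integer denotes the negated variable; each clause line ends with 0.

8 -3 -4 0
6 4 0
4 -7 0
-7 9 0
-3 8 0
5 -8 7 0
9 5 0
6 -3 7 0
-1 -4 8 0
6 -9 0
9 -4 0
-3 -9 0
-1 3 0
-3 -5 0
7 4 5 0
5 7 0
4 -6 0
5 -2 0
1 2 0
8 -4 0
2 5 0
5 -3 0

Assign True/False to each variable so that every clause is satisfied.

v1=0  v2=1  v3=0  v4=1  v5=1  v6=1  v7=1  v8=1  v9=1

Check each clause:
  1. (~v3 \/ v8 \/ ~v4) — v8 is true.
  2. (v4 \/ v6) — v4 is true.
  3. (v4 \/ ~v7) — v4 is true.
  4. (v9 \/ ~v7) — v9 is true.
  5. (v8 \/ ~v3) — v8 is true.
  6. (v7 \/ ~v8 \/ v5) — v5 is true.
  7. (v5 \/ v9) — v9 is true.
  8. (v7 \/ ~v3 \/ v6) — ~v3 is true.
  9. (~v1 \/ v8 \/ ~v4) — v8 is true.
  10. (v6 \/ ~v9) — v6 is true.
  11. (v9 \/ ~v4) — v9 is true.
  12. (~v3 \/ ~v9) — ~v3 is true.
  13. (~v1 \/ v3) — ~v1 is true.
  14. (~v3 \/ ~v5) — ~v3 is true.
  15. (v5 \/ v7 \/ v4) — v4 is true.
  16. (v7 \/ v5) — v5 is true.
  17. (~v6 \/ v4) — v4 is true.
  18. (~v2 \/ v5) — v5 is true.
  19. (v2 \/ v1) — v2 is true.
  20. (v8 \/ ~v4) — v8 is true.
  21. (v2 \/ v5) — v2 is true.
  22. (~v3 \/ v5) — v5 is true.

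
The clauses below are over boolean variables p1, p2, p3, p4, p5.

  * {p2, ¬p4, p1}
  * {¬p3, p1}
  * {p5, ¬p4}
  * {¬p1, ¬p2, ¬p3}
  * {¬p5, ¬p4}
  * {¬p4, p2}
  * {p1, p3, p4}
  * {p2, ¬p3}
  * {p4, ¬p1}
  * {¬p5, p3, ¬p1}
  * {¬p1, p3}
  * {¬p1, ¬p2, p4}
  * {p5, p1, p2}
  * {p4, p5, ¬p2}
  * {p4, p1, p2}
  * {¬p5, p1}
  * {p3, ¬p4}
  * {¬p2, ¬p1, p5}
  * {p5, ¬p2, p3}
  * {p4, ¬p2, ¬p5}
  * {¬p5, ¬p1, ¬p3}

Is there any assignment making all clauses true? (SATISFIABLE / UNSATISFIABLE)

UNSATISFIABLE

p1 = True:
  propagation gives p4=True, p5=True; an empty clause results — contradiction.
p1 = False:
  propagation gives p3=False, p4=True; an empty clause results — contradiction.
Every branch closes, so no satisfying assignment exists.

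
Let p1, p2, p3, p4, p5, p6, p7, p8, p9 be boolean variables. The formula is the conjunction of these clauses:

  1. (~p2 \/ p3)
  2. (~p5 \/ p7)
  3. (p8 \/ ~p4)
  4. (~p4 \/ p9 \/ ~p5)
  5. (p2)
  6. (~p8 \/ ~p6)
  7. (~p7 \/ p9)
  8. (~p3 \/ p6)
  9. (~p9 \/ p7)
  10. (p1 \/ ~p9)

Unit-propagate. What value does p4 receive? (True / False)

(p2) stands alone — p2 = True.
(~p2 \/ p3) with p2 = True leaves only p3, so p3 = True.
In (p6 \/ ~p3), ~p3 is now false; p6 must hold, so p6 = True.
In (~p6 \/ ~p8), ~p6 is now false; ~p8 must hold, so p8 = False.
From (p8 \/ ~p4) and p8 = False: p4 = False.

False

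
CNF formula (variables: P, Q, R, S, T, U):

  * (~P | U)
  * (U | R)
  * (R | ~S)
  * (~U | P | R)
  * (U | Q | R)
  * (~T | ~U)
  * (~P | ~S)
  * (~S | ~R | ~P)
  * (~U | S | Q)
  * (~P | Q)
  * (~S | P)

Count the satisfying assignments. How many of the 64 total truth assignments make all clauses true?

Satisfying assignments:
  P=0 Q=0 R=1 S=0 T=0 U=0
  P=0 Q=0 R=1 S=0 T=1 U=0
  P=0 Q=1 R=1 S=0 T=0 U=0
  P=0 Q=1 R=1 S=0 T=0 U=1
  P=0 Q=1 R=1 S=0 T=1 U=0
  P=1 Q=1 R=0 S=0 T=0 U=1
  P=1 Q=1 R=1 S=0 T=0 U=1
Count: 7.

7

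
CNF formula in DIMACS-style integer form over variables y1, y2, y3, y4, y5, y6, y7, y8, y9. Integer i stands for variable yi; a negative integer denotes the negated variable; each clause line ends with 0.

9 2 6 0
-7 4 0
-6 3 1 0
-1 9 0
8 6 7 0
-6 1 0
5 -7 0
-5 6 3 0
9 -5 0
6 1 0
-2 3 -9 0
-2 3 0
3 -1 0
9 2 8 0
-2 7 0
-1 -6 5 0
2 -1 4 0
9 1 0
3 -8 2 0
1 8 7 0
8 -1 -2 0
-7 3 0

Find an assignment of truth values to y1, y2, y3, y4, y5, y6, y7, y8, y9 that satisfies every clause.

y1=T, y2=F, y3=T, y4=T, y5=T, y6=T, y7=T, y8=T, y9=T

Check each clause:
  1. (y9 ∨ y2 ∨ y6) — y9 is true.
  2. (¬y7 ∨ y4) — y4 is true.
  3. (y1 ∨ y3 ∨ ¬y6) — y1 is true.
  4. (y9 ∨ ¬y1) — y9 is true.
  5. (y7 ∨ y8 ∨ y6) — y8 is true.
  6. (¬y6 ∨ y1) — y1 is true.
  7. (¬y7 ∨ y5) — y5 is true.
  8. (¬y5 ∨ y6 ∨ y3) — y3 is true.
  9. (¬y5 ∨ y9) — y9 is true.
  10. (y1 ∨ y6) — y1 is true.
  11. (¬y9 ∨ ¬y2 ∨ y3) — y3 is true.
  12. (y3 ∨ ¬y2) — y3 is true.
  13. (y3 ∨ ¬y1) — y3 is true.
  14. (y8 ∨ y9 ∨ y2) — y8 is true.
  15. (¬y2 ∨ y7) — ¬y2 is true.
  16. (¬y6 ∨ ¬y1 ∨ y5) — y5 is true.
  17. (y4 ∨ y2 ∨ ¬y1) — y4 is true.
  18. (y1 ∨ y9) — y9 is true.
  19. (y3 ∨ y2 ∨ ¬y8) — y3 is true.
  20. (y1 ∨ y8 ∨ y7) — y8 is true.
  21. (¬y2 ∨ y8 ∨ ¬y1) — y8 is true.
  22. (¬y7 ∨ y3) — y3 is true.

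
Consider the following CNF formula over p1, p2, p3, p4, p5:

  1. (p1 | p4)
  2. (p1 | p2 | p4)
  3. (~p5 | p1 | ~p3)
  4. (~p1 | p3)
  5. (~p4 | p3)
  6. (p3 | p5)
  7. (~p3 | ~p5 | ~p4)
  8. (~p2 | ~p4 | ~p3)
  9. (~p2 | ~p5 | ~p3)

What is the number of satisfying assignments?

5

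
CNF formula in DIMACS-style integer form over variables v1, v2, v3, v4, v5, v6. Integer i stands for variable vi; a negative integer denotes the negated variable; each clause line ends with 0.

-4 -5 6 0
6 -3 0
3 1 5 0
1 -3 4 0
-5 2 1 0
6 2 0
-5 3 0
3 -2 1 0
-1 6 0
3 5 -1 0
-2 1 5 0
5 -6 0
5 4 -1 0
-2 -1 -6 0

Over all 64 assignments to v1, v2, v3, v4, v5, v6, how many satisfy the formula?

3

Satisfying assignments:
  v1=F v2=T v3=T v4=T v5=T v6=T
  v1=T v2=F v3=T v4=F v5=T v6=T
  v1=T v2=F v3=T v4=T v5=T v6=T
Count: 3.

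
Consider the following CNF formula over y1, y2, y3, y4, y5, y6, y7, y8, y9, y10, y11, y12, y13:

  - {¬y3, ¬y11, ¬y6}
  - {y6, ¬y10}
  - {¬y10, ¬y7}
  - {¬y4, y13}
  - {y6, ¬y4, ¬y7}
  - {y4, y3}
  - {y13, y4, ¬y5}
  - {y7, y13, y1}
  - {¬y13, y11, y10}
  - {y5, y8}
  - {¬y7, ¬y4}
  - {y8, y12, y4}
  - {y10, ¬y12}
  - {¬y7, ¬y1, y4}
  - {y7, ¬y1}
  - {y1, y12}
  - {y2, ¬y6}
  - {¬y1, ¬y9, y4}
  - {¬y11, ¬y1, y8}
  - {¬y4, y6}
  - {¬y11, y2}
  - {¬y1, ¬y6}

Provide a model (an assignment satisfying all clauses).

Pure literal: y2 appears only positively; assign y2 = True.
y8 occurs only positively in the remaining clauses — set y8 = True.
Branch on y1: take y1 = False.
  then y12 is forced to True.
  then y10 is forced to True.
  then y6 is forced to True.
  then y7 is forced to False.
  then y13 is forced to True.
Branch on y3: take y3 = True.
  then y11 is forced to False.
y4, y5, y9 are now unconstrained; take y4 = False, y5 = True, y9 = False.

y1=False, y2=True, y3=True, y4=False, y5=True, y6=True, y7=False, y8=True, y9=False, y10=True, y11=False, y12=True, y13=True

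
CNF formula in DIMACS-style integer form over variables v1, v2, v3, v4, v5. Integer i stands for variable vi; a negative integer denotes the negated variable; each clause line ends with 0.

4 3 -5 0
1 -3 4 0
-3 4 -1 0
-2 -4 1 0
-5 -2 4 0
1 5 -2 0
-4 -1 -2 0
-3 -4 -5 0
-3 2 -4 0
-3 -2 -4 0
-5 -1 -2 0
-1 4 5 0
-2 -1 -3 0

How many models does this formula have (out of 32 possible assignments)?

5

Satisfying assignments:
  v1=0 v2=0 v3=0 v4=0 v5=0
  v1=0 v2=0 v3=0 v4=1 v5=0
  v1=0 v2=0 v3=0 v4=1 v5=1
  v1=1 v2=0 v3=0 v4=1 v5=0
  v1=1 v2=0 v3=0 v4=1 v5=1
That's 5 in total.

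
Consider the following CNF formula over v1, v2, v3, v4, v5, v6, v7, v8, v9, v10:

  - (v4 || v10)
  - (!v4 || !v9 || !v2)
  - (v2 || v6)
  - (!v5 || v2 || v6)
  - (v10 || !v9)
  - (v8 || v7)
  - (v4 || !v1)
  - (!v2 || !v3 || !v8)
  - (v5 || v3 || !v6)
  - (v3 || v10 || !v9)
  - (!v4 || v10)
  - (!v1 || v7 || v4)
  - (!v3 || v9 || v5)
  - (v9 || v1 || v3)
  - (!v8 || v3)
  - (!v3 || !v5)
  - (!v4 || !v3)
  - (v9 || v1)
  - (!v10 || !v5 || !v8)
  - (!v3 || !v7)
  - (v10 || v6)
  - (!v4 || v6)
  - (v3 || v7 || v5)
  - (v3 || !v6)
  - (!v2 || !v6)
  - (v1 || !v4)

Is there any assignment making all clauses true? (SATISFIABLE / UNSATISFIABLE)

SATISFIABLE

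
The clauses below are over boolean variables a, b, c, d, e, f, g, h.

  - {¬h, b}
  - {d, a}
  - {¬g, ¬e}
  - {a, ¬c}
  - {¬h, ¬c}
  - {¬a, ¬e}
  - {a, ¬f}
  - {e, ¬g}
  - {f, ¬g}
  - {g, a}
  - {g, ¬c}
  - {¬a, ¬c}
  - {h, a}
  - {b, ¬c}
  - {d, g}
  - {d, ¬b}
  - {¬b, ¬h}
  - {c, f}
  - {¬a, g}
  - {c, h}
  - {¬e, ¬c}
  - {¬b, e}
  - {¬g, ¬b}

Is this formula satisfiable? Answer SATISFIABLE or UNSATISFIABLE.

UNSATISFIABLE

a = True:
  propagation gives e=False, g=False; an empty clause results — contradiction.
a = False:
  propagation gives d=True, c=False, f=False; an empty clause results — contradiction.
Every branch closes, so no satisfying assignment exists.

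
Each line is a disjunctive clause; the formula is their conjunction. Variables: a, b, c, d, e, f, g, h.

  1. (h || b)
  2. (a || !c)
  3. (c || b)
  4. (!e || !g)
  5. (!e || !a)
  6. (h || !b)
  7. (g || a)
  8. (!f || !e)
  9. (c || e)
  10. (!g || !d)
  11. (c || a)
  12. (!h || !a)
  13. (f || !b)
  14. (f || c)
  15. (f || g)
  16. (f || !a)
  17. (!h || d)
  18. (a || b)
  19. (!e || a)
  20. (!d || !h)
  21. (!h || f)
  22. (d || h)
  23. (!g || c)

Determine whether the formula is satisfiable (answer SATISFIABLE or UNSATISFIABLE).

UNSATISFIABLE

a = True:
  propagation gives e=False, c=True, h=False, b=True; an empty clause results — contradiction.
a = False:
  propagation gives c=False; an empty clause results — contradiction.
Every branch closes, so no satisfying assignment exists.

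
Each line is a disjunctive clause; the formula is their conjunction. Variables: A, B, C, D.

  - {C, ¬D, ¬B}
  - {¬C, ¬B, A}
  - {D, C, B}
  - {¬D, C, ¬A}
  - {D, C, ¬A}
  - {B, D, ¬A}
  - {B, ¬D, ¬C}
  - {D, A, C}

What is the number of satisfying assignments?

Satisfying assignments:
  A=F B=F C=F D=T
  A=F B=F C=T D=F
  A=T B=T C=T D=F
  A=T B=T C=T D=T
Count: 4.

4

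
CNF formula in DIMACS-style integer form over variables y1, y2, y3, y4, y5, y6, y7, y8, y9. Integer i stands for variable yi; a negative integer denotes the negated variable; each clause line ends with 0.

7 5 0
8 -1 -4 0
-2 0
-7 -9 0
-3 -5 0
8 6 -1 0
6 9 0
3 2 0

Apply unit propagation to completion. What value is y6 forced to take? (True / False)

True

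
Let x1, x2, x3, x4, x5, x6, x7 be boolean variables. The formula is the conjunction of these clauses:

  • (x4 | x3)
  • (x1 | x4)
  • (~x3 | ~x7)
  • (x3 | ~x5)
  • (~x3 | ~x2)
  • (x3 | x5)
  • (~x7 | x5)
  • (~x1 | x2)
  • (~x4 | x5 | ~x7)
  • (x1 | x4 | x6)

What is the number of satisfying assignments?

4

The models are:
  x1=0 x2=0 x3=1 x4=1 x5=0 x6=0 x7=0
  x1=0 x2=0 x3=1 x4=1 x5=0 x6=1 x7=0
  x1=0 x2=0 x3=1 x4=1 x5=1 x6=0 x7=0
  x1=0 x2=0 x3=1 x4=1 x5=1 x6=1 x7=0
Count: 4.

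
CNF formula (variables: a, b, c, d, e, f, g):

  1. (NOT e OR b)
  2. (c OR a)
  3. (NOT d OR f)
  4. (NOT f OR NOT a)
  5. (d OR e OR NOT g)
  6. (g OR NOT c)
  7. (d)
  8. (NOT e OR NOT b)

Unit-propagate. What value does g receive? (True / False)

Unit clause (d) sets d = True.
(NOT d OR f) with d = True leaves only f, so f = True.
(NOT f OR NOT a): since f = True, the clause reduces to (NOT a). a = False.
In (c OR a), a is now false; c must hold, so c = True.
(NOT c OR g) with c = True leaves only g, so g = True.

True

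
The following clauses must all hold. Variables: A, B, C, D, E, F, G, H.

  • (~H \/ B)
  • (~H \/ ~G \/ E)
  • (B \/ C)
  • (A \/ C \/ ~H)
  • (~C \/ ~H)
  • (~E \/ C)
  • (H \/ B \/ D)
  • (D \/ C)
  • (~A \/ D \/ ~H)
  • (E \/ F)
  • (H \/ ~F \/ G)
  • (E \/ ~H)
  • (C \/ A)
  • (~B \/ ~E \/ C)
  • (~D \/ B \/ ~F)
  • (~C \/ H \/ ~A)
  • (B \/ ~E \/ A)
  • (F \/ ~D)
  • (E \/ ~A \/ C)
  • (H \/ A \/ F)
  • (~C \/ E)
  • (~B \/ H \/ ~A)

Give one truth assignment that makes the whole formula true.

A=False, B=True, C=True, D=True, E=True, F=True, G=True, H=False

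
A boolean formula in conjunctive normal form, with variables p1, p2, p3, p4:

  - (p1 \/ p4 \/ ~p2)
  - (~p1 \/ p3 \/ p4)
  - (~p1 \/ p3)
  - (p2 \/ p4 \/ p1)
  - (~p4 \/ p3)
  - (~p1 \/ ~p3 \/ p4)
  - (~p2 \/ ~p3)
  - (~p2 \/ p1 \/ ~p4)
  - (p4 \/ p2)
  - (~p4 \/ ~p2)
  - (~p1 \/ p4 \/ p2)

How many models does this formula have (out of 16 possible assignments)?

2

The models are:
  p1=0 p2=0 p3=1 p4=1
  p1=1 p2=0 p3=1 p4=1
That's 2 in total.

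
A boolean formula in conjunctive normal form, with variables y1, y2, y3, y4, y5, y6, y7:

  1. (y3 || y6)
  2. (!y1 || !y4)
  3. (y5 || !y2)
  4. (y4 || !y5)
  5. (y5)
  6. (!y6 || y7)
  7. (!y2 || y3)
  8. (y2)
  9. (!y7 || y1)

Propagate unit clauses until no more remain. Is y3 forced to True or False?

True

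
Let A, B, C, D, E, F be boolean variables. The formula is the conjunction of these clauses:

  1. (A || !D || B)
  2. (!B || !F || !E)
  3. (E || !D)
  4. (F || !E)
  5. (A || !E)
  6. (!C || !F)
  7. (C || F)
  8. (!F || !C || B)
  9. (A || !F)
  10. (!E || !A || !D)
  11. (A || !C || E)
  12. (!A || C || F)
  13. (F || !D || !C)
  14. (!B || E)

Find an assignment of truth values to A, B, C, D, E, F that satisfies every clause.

A=T, B=F, C=F, D=F, E=F, F=T

D occurs only negated in the remaining clauses — set D = False.
Try A = True.
Try B = False.
Try C = False.
  then F is forced to True.
E is now unconstrained; take E = False.
Check each clause:
  1. (B || A || !D) — A is true.
  2. (!E || !B || !F) — !E is true.
  3. (!D || E) — !D is true.
  4. (F || !E) — !E is true.
  5. (A || !E) — A is true.
  6. (!C || !F) — !C is true.
  7. (F || C) — F is true.
  8. (B || !C || !F) — !C is true.
  9. (!F || A) — A is true.
  10. (!E || !A || !D) — !E is true.
  11. (A || E || !C) — A is true.
  12. (F || C || !A) — F is true.
  13. (!D || F || !C) — !D is true.
  14. (!B || E) — !B is true.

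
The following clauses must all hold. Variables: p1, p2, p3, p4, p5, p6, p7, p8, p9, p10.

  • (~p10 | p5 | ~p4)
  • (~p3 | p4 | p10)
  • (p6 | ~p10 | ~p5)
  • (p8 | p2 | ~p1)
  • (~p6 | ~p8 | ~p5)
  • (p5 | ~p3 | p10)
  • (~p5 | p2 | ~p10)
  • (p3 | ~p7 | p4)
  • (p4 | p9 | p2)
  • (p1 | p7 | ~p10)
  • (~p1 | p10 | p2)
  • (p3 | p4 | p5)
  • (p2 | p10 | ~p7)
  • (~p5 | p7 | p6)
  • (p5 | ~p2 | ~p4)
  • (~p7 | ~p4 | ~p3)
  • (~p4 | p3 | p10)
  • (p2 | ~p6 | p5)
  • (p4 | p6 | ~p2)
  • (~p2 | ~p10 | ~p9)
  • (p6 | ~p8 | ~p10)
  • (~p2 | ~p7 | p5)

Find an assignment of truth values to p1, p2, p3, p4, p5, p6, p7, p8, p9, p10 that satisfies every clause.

p1 = False, p2 = True, p3 = True, p4 = True, p5 = True, p6 = True, p7 = False, p8 = False, p9 = False, p10 = False

Check each clause:
  1. (~p10 | ~p4 | p5) — p5 is true.
  2. (p10 | ~p3 | p4) — p4 is true.
  3. (~p10 | p6 | ~p5) — ~p10 is true.
  4. (p8 | ~p1 | p2) — p2 is true.
  5. (~p6 | ~p5 | ~p8) — ~p8 is true.
  6. (p5 | ~p3 | p10) — p5 is true.
  7. (~p5 | p2 | ~p10) — p2 is true.
  8. (p4 | p3 | ~p7) — ~p7 is true.
  9. (p9 | p4 | p2) — p2 is true.
  10. (~p10 | p1 | p7) — ~p10 is true.
  11. (p10 | p2 | ~p1) — p2 is true.
  12. (p4 | p3 | p5) — p3 is true.
  13. (~p7 | p10 | p2) — ~p7 is true.
  14. (p6 | p7 | ~p5) — p6 is true.
  15. (p5 | ~p4 | ~p2) — p5 is true.
  16. (~p7 | ~p4 | ~p3) — ~p7 is true.
  17. (p3 | ~p4 | p10) — p3 is true.
  18. (p5 | p2 | ~p6) — p2 is true.
  19. (~p2 | p4 | p6) — p4 is true.
  20. (~p2 | ~p9 | ~p10) — ~p9 is true.
  21. (~p10 | ~p8 | p6) — ~p8 is true.
  22. (p5 | ~p7 | ~p2) — ~p7 is true.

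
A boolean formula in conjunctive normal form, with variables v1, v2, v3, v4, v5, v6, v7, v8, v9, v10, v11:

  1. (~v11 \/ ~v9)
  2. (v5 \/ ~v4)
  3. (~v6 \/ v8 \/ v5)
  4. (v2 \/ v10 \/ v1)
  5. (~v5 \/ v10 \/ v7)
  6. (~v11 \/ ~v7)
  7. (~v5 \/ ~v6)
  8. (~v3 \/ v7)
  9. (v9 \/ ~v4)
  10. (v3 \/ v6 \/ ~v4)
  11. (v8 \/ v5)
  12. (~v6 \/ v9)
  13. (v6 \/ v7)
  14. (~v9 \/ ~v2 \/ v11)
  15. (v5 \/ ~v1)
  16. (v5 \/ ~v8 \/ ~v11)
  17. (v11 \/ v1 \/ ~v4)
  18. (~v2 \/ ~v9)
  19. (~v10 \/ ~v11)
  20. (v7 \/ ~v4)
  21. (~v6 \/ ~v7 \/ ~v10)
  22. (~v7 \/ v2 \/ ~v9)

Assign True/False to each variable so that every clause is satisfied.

v1=True, v2=False, v3=False, v4=False, v5=True, v6=False, v7=True, v8=True, v9=False, v10=False, v11=False

Pure literal: v4 appears only negated; assign v4 = False.
Branch on v1: take v1 = True.
  then v5 is forced to True.
  then v6 is forced to False.
  then v7 is forced to True.
  then v11 is forced to False.
For the remaining variables, v2 = False, v3 = False, v8 = True, v9 = False, v10 = False works.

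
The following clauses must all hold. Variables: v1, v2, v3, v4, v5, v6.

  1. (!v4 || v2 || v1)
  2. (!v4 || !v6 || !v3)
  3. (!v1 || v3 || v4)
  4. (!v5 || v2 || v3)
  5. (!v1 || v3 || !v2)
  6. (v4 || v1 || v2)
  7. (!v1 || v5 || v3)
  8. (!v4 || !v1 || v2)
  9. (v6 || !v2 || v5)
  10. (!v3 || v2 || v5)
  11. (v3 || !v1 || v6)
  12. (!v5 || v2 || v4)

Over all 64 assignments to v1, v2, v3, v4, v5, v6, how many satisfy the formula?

14

Case analysis on v2 and v1:
  v2=T, v1=T: remaining (v3,v4,v5,v6) ∈ {(T,F,F,T); (T,F,T,F); (T,F,T,T); (T,T,T,F)} — 4.
  v2=T, v1=F: 10 of the 16 assignments to (v3,v4,v5,v6) work.
  v2=F, v1=T: a clause becomes empty — 0.
  v2=F, v1=F: a clause becomes empty — 0.
Total: 4 + 10 + 0 + 0 = 14.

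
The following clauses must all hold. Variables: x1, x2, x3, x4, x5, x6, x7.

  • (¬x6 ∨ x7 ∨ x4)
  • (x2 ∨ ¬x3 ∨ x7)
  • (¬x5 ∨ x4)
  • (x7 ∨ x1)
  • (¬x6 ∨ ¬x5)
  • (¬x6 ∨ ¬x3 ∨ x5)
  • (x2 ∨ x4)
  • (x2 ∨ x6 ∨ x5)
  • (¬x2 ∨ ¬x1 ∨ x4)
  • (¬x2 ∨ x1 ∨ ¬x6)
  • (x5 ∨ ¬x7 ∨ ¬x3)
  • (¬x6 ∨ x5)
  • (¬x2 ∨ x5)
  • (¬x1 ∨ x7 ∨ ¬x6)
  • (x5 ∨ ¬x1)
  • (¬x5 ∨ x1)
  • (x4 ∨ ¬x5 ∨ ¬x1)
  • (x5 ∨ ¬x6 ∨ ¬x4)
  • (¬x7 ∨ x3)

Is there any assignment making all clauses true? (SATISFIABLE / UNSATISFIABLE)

Set x1 = True and propagate.
  then x5 is forced to True.
  then x4 is forced to True.
  then x6 is forced to False.
Branch on x2: take x2 = False.
For the remaining variables, x3 = False, x7 = False works.
Every clause has at least one true literal under this assignment.
So x1=T  x2=F  x3=F  x4=T  x5=T  x6=F  x7=F is a satisfying assignment.

SATISFIABLE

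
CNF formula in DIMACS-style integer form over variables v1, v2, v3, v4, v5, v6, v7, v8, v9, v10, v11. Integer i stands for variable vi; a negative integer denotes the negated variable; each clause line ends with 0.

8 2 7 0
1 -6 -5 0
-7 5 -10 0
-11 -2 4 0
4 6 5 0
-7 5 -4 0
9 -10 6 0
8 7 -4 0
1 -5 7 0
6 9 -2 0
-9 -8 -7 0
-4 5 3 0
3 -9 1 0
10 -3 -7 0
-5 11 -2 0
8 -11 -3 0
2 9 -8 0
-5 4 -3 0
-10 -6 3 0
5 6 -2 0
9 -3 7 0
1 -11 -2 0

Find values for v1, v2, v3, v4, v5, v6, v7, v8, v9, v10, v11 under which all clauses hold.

v1=F, v2=F, v3=F, v4=F, v5=F, v6=T, v7=T, v8=F, v9=F, v10=F, v11=T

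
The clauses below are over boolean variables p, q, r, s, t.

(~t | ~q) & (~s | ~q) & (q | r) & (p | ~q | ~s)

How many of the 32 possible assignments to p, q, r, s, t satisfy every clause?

12

Split on q, then s.
  q=1, s=1: a clause becomes empty — 0.
  q=1, s=0: remaining (p,r,t) ∈ {(0,0,0); (0,1,0); (1,0,0); (1,1,0)} — 4.
  q=0, s=1: remaining (p,r,t) ∈ {(0,1,0); (0,1,1); (1,1,0); (1,1,1)} — 4.
  q=0, s=0: remaining (p,r,t) ∈ {(0,1,0); (0,1,1); (1,1,0); (1,1,1)} — 4.
Total: 0 + 4 + 4 + 4 = 12.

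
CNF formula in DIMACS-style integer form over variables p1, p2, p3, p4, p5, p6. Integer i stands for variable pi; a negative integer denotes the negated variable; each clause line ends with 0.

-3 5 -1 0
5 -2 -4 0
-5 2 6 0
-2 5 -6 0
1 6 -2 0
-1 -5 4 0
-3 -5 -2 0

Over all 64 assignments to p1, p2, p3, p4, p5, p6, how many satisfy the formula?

23

Split on p5, then p2.
  p5=T, p2=T: remaining (p1,p3,p4,p6) ∈ {(F,F,F,T); (F,F,T,T); (T,F,T,F); (T,F,T,T)} — 4.
  p5=T, p2=F: p3 free; 3 ways for (p1,p4,p6) × 2^1 = 6.
  p5=F, p2=T: remaining (p1,p3,p4,p6) ∈ {(T,F,F,F)} — 1.
  p5=F, p2=F: p4, p6 free; 3 ways for (p1,p3) × 2^2 = 12.
Total: 4 + 6 + 1 + 12 = 23.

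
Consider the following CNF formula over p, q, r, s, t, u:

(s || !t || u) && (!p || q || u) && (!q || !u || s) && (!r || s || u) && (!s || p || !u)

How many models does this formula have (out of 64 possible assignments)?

31

Split on u, then s.
  u=1, s=1: forces p=1; q, r, t free → 2^3 = 8.
  u=1, s=0: forces q=0; p, r, t free → 2^3 = 8.
  u=0, s=1: r, t free; 3 ways for (p,q) × 2^2 = 12.
  u=0, s=0: remaining (p,q,r,t) ∈ {(0,0,0,0); (0,1,0,0); (1,1,0,0)} — 3.
Total: 8 + 8 + 12 + 3 = 31.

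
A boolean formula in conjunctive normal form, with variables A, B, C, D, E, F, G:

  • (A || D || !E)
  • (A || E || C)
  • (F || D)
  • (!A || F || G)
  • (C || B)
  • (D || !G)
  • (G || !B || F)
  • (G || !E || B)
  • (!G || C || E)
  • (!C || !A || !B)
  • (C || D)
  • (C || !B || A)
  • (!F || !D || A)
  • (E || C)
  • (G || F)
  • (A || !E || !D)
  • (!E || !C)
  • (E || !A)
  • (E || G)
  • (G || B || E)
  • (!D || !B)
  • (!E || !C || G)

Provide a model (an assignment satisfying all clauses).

A=F  B=F  C=T  D=T  E=F  F=F  G=T

Check each clause:
  1. (!E || D || A) — !E is true.
  2. (A || E || C) — C is true.
  3. (D || F) — D is true.
  4. (G || F || !A) — !A is true.
  5. (C || B) — C is true.
  6. (D || !G) — D is true.
  7. (!B || F || G) — !B is true.
  8. (G || B || !E) — !E is true.
  9. (C || !G || E) — C is true.
  10. (!A || !C || !B) — !B is true.
  11. (D || C) — C is true.
  12. (A || !B || C) — C is true.
  13. (!F || A || !D) — !F is true.
  14. (C || E) — C is true.
  15. (G || F) — G is true.
  16. (!E || !D || A) — !E is true.
  17. (!E || !C) — !E is true.
  18. (!A || E) — !A is true.
  19. (E || G) — G is true.
  20. (G || B || E) — G is true.
  21. (!D || !B) — !B is true.
  22. (!E || !C || G) — !E is true.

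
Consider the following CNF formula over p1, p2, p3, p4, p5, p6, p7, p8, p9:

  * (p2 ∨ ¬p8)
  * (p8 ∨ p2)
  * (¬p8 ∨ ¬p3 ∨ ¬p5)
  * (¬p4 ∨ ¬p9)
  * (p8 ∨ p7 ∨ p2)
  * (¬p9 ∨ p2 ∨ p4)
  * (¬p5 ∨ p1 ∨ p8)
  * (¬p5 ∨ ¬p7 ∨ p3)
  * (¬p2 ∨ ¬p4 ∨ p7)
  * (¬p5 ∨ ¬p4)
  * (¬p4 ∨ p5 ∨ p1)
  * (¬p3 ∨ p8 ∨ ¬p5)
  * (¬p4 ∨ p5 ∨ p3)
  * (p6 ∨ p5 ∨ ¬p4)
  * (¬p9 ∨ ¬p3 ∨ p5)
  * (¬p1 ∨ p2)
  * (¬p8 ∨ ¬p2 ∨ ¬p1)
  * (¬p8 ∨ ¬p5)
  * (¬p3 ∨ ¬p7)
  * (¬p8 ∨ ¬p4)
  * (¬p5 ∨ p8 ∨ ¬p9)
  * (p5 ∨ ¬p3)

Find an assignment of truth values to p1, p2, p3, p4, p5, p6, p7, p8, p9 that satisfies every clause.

Pure literal: p9 appears only negated; assign p9 = False.
Set p1 = False and propagate.
Set p2 = True and propagate.
For the remaining variables, p3 = False, p4 = False, p5 = False, p6 = False, p7 = False, p8 = True works.

p1 = False, p2 = True, p3 = False, p4 = False, p5 = False, p6 = False, p7 = False, p8 = True, p9 = False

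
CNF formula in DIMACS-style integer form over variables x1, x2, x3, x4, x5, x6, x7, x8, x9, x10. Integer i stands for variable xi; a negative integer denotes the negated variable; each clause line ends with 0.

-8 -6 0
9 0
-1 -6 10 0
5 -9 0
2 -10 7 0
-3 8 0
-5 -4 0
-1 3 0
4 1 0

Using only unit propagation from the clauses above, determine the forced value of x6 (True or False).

False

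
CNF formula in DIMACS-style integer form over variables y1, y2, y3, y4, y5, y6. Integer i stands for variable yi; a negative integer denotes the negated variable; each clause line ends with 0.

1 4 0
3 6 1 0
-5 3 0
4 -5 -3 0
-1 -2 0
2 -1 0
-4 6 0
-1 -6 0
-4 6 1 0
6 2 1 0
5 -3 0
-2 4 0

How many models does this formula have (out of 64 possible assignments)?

4

Satisfying assignments:
  y1=F y2=F y3=F y4=T y5=F y6=T
  y1=F y2=F y3=T y4=T y5=T y6=T
  y1=F y2=T y3=F y4=T y5=F y6=T
  y1=F y2=T y3=T y4=T y5=T y6=T
That's 4 in total.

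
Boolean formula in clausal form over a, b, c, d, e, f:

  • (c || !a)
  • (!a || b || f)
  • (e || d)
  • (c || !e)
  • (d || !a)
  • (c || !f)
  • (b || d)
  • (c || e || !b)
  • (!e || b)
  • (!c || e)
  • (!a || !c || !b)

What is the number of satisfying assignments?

Satisfying assignments:
  a=0 b=0 c=0 d=1 e=0 f=0
  a=0 b=1 c=1 d=0 e=1 f=0
  a=0 b=1 c=1 d=0 e=1 f=1
  a=0 b=1 c=1 d=1 e=1 f=0
  a=0 b=1 c=1 d=1 e=1 f=1
Count: 5.

5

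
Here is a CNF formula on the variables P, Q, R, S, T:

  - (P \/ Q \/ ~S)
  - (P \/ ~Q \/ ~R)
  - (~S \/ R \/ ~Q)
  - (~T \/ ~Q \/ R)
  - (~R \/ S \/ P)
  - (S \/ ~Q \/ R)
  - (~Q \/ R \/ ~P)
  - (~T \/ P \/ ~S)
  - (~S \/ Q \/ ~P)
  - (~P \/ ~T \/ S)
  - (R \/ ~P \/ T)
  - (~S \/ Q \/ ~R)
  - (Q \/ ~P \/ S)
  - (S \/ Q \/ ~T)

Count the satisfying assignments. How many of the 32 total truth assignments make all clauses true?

The models are:
  P=0 Q=0 R=0 S=0 T=0
  P=1 Q=1 R=1 S=0 T=0
  P=1 Q=1 R=1 S=1 T=0
  P=1 Q=1 R=1 S=1 T=1
Count: 4.

4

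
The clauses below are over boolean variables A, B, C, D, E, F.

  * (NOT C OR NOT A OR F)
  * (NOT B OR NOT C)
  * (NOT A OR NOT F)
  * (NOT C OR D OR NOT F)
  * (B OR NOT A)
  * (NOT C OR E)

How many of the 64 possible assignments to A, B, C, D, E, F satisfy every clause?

23

Case analysis on C and A:
  C=T, A=T: a clause becomes empty — 0.
  C=T, A=F: remaining (B,D,E,F) ∈ {(F,F,T,F); (F,T,T,F); (F,T,T,T)} — 3.
  C=F, A=T: remaining (B,D,E,F) ∈ {(T,F,F,F); (T,F,T,F); (T,T,F,F); (T,T,T,F)} — 4.
  C=F, A=F: B, D, E, F free → 2^4 = 16.
Total: 0 + 3 + 4 + 16 = 23.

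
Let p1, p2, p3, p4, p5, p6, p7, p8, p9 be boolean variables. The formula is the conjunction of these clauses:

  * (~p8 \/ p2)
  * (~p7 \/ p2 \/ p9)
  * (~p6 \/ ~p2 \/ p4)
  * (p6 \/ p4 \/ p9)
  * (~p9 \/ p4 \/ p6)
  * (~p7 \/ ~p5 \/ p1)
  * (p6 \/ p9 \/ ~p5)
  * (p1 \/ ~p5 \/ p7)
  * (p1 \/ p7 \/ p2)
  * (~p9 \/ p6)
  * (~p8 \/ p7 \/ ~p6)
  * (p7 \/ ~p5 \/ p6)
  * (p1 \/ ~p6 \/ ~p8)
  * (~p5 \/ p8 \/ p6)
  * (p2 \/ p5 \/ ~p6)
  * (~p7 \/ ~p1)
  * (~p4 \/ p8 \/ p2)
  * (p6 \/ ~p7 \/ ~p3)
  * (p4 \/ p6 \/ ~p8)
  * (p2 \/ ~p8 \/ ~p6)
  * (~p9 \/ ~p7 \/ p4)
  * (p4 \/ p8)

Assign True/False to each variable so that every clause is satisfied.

p1=T  p2=T  p3=F  p4=T  p5=T  p6=T  p7=F  p8=F  p9=T

Pure literal: p3 appears only negated; assign p3 = False.
Branch on p1: take p1 = True.
  then p7 is forced to False.
The remaining clauses are satisfied by p2 = True, p4 = True, p5 = True, p6 = True, p8 = False, p9 = True.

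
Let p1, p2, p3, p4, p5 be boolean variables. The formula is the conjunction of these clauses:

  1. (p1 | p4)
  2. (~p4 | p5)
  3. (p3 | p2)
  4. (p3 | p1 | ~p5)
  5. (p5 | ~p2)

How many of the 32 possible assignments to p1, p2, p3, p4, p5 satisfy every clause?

9

Split on p5, then p1.
  p5=T, p1=T: p4 free; 3 ways for (p2,p3) × 2^1 = 6.
  p5=T, p1=F: remaining (p2,p3,p4) ∈ {(F,T,T); (T,T,T)} — 2.
  p5=F, p1=T: remaining (p2,p3,p4) ∈ {(F,T,F)} — 1.
  p5=F, p1=F: a clause becomes empty — 0.
Total: 6 + 2 + 1 + 0 = 9.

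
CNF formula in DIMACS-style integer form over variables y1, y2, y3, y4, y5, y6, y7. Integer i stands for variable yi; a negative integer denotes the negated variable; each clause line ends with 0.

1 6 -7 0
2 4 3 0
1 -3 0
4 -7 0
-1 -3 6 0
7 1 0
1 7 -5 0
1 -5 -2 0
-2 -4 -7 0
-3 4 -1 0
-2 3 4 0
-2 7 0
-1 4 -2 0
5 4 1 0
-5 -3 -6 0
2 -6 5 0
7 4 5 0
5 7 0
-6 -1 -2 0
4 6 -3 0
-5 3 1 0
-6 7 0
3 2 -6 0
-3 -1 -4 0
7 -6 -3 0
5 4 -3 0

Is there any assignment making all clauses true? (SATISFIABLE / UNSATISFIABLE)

Branch on y1: take y1 = True.
For the remaining variables, y2 = False, y3 = False, y4 = True, y5 = False, y6 = False, y7 = True works.
Every clause has at least one true literal under this assignment.
So y1 = True, y2 = False, y3 = False, y4 = True, y5 = False, y6 = False, y7 = True is a satisfying assignment.

SATISFIABLE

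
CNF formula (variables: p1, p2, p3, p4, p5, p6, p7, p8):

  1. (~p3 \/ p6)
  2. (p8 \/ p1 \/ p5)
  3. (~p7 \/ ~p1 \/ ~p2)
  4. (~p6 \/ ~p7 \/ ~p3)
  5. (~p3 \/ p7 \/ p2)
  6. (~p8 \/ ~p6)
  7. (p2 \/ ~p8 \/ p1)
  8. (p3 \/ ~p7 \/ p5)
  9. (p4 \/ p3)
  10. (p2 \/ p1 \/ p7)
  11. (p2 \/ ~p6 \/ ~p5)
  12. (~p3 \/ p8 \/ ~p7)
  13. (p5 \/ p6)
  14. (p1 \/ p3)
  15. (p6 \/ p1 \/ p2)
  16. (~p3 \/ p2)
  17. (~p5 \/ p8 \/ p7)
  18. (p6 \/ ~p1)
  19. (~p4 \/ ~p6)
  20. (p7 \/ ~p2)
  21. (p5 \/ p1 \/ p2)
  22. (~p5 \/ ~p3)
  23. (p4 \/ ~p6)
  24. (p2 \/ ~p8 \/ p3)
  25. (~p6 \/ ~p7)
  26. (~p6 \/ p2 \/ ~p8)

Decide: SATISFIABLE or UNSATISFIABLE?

p2 = True:
  propagation gives p7=True, p1=False, p3=True, p6=True; an empty clause results — contradiction.
p2 = False:
  propagation gives p3=False, p4=True, p1=True, p6=True; an empty clause results — contradiction.
Every branch closes, so no satisfying assignment exists.

UNSATISFIABLE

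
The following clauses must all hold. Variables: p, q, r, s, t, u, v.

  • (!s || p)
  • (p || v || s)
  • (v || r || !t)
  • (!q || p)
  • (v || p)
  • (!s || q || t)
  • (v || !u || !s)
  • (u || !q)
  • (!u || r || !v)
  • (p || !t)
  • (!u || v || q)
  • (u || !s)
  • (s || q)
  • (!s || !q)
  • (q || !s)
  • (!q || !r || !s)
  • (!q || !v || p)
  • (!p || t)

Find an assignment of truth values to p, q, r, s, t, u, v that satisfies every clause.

p=T  q=T  r=T  s=F  t=T  u=T  v=F

Set p = True and propagate.
  then t is forced to True.
Try q = True.
  then u is forced to True.
  then s is forced to False.
Set r = True and propagate.
v is now unconstrained; take v = False.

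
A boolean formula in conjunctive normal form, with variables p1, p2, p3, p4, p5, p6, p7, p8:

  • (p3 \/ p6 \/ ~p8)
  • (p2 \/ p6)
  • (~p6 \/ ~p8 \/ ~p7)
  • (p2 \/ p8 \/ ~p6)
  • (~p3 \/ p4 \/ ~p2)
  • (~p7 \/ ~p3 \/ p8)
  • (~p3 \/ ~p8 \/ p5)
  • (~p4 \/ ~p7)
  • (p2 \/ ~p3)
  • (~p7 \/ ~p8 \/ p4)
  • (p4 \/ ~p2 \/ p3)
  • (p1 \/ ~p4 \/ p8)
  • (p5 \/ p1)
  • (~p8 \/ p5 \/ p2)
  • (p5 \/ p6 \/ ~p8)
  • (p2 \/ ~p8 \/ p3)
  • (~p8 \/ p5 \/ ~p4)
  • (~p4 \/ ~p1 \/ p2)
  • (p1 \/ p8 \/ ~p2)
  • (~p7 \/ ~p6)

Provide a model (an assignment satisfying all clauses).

p1=True  p2=True  p3=False  p4=True  p5=False  p6=True  p7=False  p8=False

Check each clause:
  1. (~p8 \/ p6 \/ p3) — ~p8 is true.
  2. (p2 \/ p6) — p2 is true.
  3. (~p6 \/ ~p7 \/ ~p8) — ~p8 is true.
  4. (p2 \/ ~p6 \/ p8) — p2 is true.
  5. (~p3 \/ ~p2 \/ p4) — p4 is true.
  6. (~p3 \/ p8 \/ ~p7) — ~p7 is true.
  7. (~p8 \/ ~p3 \/ p5) — ~p8 is true.
  8. (~p7 \/ ~p4) — ~p7 is true.
  9. (p2 \/ ~p3) — p2 is true.
  10. (~p8 \/ ~p7 \/ p4) — ~p8 is true.
  11. (~p2 \/ p3 \/ p4) — p4 is true.
  12. (p1 \/ p8 \/ ~p4) — p1 is true.
  13. (p1 \/ p5) — p1 is true.
  14. (p2 \/ p5 \/ ~p8) — ~p8 is true.
  15. (p6 \/ ~p8 \/ p5) — ~p8 is true.
  16. (~p8 \/ p3 \/ p2) — ~p8 is true.
  17. (p5 \/ ~p8 \/ ~p4) — ~p8 is true.
  18. (p2 \/ ~p1 \/ ~p4) — p2 is true.
  19. (p1 \/ ~p2 \/ p8) — p1 is true.
  20. (~p7 \/ ~p6) — ~p7 is true.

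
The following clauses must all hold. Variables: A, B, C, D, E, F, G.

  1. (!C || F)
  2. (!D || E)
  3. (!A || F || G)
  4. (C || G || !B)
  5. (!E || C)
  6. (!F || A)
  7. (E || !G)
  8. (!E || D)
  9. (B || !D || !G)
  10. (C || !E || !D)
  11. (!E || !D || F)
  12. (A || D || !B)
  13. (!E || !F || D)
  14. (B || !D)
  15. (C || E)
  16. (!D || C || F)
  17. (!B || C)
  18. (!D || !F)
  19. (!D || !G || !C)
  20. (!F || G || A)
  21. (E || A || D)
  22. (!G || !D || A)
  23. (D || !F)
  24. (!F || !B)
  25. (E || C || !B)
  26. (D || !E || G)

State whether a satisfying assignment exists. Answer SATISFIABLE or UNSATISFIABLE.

UNSATISFIABLE

D = True:
  propagation gives E=True, C=True, F=True; an empty clause results — contradiction.
D = False:
  propagation gives E=False, G=False, C=True, F=True; an empty clause results — contradiction.
Every branch closes, so no satisfying assignment exists.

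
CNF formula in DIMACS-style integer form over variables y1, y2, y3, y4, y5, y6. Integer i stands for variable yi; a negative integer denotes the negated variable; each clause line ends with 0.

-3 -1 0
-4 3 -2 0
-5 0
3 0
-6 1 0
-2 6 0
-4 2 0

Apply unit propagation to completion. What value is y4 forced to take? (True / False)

False

Unit clause (NOT y5) sets y5 = False.
Unit clause (y3) sets y3 = True.
(NOT y3 OR NOT y1): since y3 = True, the clause reduces to (NOT y1). y1 = False.
In (y1 OR NOT y6), y1 is now false; NOT y6 must hold, so y6 = False.
(NOT y2 OR y6) with y6 = False leaves only NOT y2, so y2 = False.
From (y2 OR NOT y4) and y2 = False: y4 = False.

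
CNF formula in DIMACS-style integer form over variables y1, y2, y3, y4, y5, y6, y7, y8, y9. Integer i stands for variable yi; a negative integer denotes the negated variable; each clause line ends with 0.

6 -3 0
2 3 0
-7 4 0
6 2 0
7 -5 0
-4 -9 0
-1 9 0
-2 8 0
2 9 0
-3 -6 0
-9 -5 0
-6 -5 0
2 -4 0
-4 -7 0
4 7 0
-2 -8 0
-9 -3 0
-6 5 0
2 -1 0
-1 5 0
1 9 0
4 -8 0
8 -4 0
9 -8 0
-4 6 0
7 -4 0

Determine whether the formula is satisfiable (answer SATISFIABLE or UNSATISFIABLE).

y4 = True:
  propagation gives y9=False, y1=False; an empty clause results — contradiction.
y4 = False:
  propagation gives y7=False; an empty clause results — contradiction.
Every branch closes, so no satisfying assignment exists.

UNSATISFIABLE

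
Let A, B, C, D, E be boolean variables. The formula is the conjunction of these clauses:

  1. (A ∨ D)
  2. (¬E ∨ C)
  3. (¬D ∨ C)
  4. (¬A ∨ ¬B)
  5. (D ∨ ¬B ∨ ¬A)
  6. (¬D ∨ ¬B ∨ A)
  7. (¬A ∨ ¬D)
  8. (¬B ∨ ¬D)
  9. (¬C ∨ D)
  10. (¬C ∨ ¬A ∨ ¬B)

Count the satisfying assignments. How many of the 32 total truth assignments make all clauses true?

3

The models are:
  A=F B=F C=T D=T E=F
  A=F B=F C=T D=T E=T
  A=T B=F C=F D=F E=F
Count: 3.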